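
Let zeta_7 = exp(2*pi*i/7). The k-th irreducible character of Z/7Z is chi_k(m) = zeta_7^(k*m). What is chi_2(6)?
chi_2(6) = zeta_7^12 = exp(-4*I*pi/7)

Derivation: chi_2(6) = zeta_7^(2*6) = zeta_7^12. Since zeta_7^7 = 1, this equals zeta_7^5 = exp(2*pi*i*5/7) = exp(-4*I*pi/7).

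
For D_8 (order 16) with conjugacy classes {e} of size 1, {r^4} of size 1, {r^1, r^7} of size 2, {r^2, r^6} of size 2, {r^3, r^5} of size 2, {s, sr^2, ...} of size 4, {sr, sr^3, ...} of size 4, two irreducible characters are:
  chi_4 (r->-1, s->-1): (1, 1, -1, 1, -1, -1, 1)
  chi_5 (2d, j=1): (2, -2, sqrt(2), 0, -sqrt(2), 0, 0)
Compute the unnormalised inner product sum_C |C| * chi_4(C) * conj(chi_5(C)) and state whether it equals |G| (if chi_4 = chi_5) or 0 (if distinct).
Sum = 0; so <chi_4, chi_5> = 0 (distinct irreducibles are orthogonal).

Derivation: Compute term by term over conjugacy classes (|C| * chi_4(C) * conj(chi_5(C))):
  1*(1)*conj(2) + 1*(1)*conj(-2) + 2*(-1)*conj(sqrt(2)) + 2*(1)*conj(0) + 2*(-1)*conj(-sqrt(2)) + 4*(-1)*conj(0) + 4*(1)*conj(0)
  = (2) + (-2) + (-2*sqrt(2)) + (0) + (2*sqrt(2)) + (0) + (0)
  = 0.
Dividing by |G| = 16 gives 0/16 = 0, matching the row-orthogonality relation <chi_4, chi_5> = [chi_4 = chi_5].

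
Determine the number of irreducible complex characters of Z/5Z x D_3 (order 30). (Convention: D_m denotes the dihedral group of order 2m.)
15

Reasoning: The number of irreducible complex representations of a finite group equals its number of conjugacy classes. For a direct product, #classes(G x H) = #classes(G) * #classes(H). Z/5Z has 5 classes (abelian), D_3 has 3 classes, so 5 * 3 = 15, so Z/5Z x D_3 (order 30) has exactly 15 irreducible complex representations.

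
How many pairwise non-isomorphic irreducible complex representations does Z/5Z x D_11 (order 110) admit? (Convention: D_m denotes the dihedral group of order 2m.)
35

Working: The number of irreducible complex representations of a finite group equals its number of conjugacy classes. For a direct product, #classes(G x H) = #classes(G) * #classes(H). Z/5Z has 5 classes (abelian), D_11 has 7 classes, so 5 * 7 = 35, so Z/5Z x D_11 (order 110) has exactly 35 irreducible complex representations.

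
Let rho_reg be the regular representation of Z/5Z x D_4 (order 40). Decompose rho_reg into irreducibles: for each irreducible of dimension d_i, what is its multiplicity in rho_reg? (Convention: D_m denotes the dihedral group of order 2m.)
Each irreducible V_i of dimension d_i appears with multiplicity d_i, i.e. rho_reg = (direct sum over all irreducibles V_i) d_i V_i. The irreducible dimensions for Z/5Z x D_4 are 1, 1, 1, 1, 1, 1, 1, 1, 1, 1, 1, 1, 1, 1, 1, 1, 1, 1, 1, 1, 2, 2, 2, 2, 2: 20 irreducibles of dimension 1, each with multiplicity 1; 5 irreducibles of dimension 2, each with multiplicity 2. Total dimension 20*1*1 + 5*2*2 = 40 = |G|.

Reasoning: General theorem: in the regular representation of a finite group G, each irreducible appears with multiplicity equal to its dimension. Check: dim(rho_reg) = sum d_i^2 = 1 + 1 + 1 + 1 + 1 + 1 + 1 + 1 + 1 + 1 + 1 + 1 + 1 + 1 + 1 + 1 + 1 + 1 + 1 + 1 + 4 + 4 + 4 + 4 + 4 = 40 = |G|.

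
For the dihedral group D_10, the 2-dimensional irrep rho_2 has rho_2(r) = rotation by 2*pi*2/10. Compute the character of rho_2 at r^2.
chi_{rho_2}(r^2) = 2*cos(2*pi*2*2/10) = -sqrt(5)/2 - 1/2

Details: rho_2(r^2) is rotation by angle 2*pi*2*2/10, whose trace is 2*cos(2*pi*2*2/10) = -sqrt(5)/2 - 1/2.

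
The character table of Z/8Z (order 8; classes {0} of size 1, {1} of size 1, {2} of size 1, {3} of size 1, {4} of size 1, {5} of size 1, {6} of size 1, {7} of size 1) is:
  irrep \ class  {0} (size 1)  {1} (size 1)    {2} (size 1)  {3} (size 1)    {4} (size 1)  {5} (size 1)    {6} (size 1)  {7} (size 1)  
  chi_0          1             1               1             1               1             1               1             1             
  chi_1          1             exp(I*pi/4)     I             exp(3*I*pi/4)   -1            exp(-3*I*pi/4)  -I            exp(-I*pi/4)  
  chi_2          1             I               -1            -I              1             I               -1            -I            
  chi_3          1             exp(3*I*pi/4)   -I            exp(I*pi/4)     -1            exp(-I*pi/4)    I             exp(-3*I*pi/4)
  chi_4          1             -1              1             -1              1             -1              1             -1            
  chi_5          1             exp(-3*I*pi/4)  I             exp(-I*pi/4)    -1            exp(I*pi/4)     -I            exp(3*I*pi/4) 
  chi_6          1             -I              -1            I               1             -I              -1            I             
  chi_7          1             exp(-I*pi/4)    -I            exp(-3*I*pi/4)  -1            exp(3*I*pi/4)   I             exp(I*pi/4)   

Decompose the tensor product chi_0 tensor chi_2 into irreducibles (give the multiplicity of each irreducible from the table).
chi_0 tensor chi_2 = chi_2 (all other irreducibles have multiplicity 0).

Why: The character of a tensor product is the pointwise product (chi_0 * chi_2)(C) = chi_0(C) * chi_2(C):
  {0}: (1)*(1), {1}: (1)*(I), {2}: (1)*(-1), {3}: (1)*(-I), {4}: (1)*(1), {5}: (1)*(I), {6}: (1)*(-1), {7}: (1)*(-I)
so (chi_0 * chi_2) takes values
  {0} -> 1, {1} -> I, {2} -> -1, {3} -> -I, {4} -> 1, {5} -> I, {6} -> -1, {7} -> -I.
Now take the inner product of this character with each irreducible chi from the table, <chi_0*chi_2, chi> = (1/8) sum_C |C| (chi_0*chi_2)(C) conj(chi(C)):
  <chi_0*chi_2, chi_0> = (1/8)[1*(1)*conj(1) + 1*(I)*conj(1) + 1*(-1)*conj(1) + 1*(-I)*conj(1) + 1*(1)*conj(1) + 1*(I)*conj(1) + 1*(-1)*conj(1) + 1*(-I)*conj(1)]
      = (1/8)[(1) + (I) + (-1) + (-I) + (1) + (I) + (-1) + (-I)] = 0/8 = 0
  <chi_0*chi_2, chi_1> = (1/8)[1*(1)*conj(1) + 1*(I)*conj(exp(I*pi/4)) + 1*(-1)*conj(I) + 1*(-I)*conj(exp(3*I*pi/4)) + 1*(1)*conj(-1) + 1*(I)*conj(exp(-3*I*pi/4)) + 1*(-1)*conj(-I) + 1*(-I)*conj(exp(-I*pi/4))]
      = (1/8)[(1) + (exp(I*pi/4)) + (I) + (-exp(-I*pi/4)) + (-1) + (exp(-3*I*pi/4)) + (-I) + (-exp(3*I*pi/4))] = 0/8 = 0
  <chi_0*chi_2, chi_2> = (1/8)[1*(1)*conj(1) + 1*(I)*conj(I) + 1*(-1)*conj(-1) + 1*(-I)*conj(-I) + 1*(1)*conj(1) + 1*(I)*conj(I) + 1*(-1)*conj(-1) + 1*(-I)*conj(-I)]
      = (1/8)[(1) + (1) + (1) + (1) + (1) + (1) + (1) + (1)] = 8/8 = 1
  <chi_0*chi_2, chi_3> = (1/8)[1*(1)*conj(1) + 1*(I)*conj(exp(3*I*pi/4)) + 1*(-1)*conj(-I) + 1*(-I)*conj(exp(I*pi/4)) + 1*(1)*conj(-1) + 1*(I)*conj(exp(-I*pi/4)) + 1*(-1)*conj(I) + 1*(-I)*conj(exp(-3*I*pi/4))]
      = (1/8)[(1) + (exp(-I*pi/4)) + (-I) + (-exp(I*pi/4)) + (-1) + (exp(3*I*pi/4)) + (I) + (-exp(-3*I*pi/4))] = 0/8 = 0
  <chi_0*chi_2, chi_4> = (1/8)[1*(1)*conj(1) + 1*(I)*conj(-1) + 1*(-1)*conj(1) + 1*(-I)*conj(-1) + 1*(1)*conj(1) + 1*(I)*conj(-1) + 1*(-1)*conj(1) + 1*(-I)*conj(-1)]
      = (1/8)[(1) + (-I) + (-1) + (I) + (1) + (-I) + (-1) + (I)] = 0/8 = 0
  <chi_0*chi_2, chi_5> = (1/8)[1*(1)*conj(1) + 1*(I)*conj(exp(-3*I*pi/4)) + 1*(-1)*conj(I) + 1*(-I)*conj(exp(-I*pi/4)) + 1*(1)*conj(-1) + 1*(I)*conj(exp(I*pi/4)) + 1*(-1)*conj(-I) + 1*(-I)*conj(exp(3*I*pi/4))]
      = (1/8)[(1) + (exp(-3*I*pi/4)) + (I) + (-exp(3*I*pi/4)) + (-1) + (exp(I*pi/4)) + (-I) + (-exp(-I*pi/4))] = 0/8 = 0
  <chi_0*chi_2, chi_6> = (1/8)[1*(1)*conj(1) + 1*(I)*conj(-I) + 1*(-1)*conj(-1) + 1*(-I)*conj(I) + 1*(1)*conj(1) + 1*(I)*conj(-I) + 1*(-1)*conj(-1) + 1*(-I)*conj(I)]
      = (1/8)[(1) + (-1) + (1) + (-1) + (1) + (-1) + (1) + (-1)] = 0/8 = 0
  <chi_0*chi_2, chi_7> = (1/8)[1*(1)*conj(1) + 1*(I)*conj(exp(-I*pi/4)) + 1*(-1)*conj(-I) + 1*(-I)*conj(exp(-3*I*pi/4)) + 1*(1)*conj(-1) + 1*(I)*conj(exp(3*I*pi/4)) + 1*(-1)*conj(I) + 1*(-I)*conj(exp(I*pi/4))]
      = (1/8)[(1) + (exp(3*I*pi/4)) + (-I) + (-exp(-3*I*pi/4)) + (-1) + (exp(-I*pi/4)) + (I) + (-exp(I*pi/4))] = 0/8 = 0
(Exp terms are combined using exp(i*s)*conj(exp(i*t)) = exp(i*(s-t)), and sums of them are collapsed using the identity that for every m > 1 the m distinct m-th roots of unity sum to 0, e.g. 1 + exp(2*I*pi/3) + exp(-2*I*pi/3) = 0.)
Hence the multiplicities are chi_2: 1. Dimension check: dim(chi_0)*dim(chi_2) = 1*1 = 1 and sum (mult * dim) = 1*1 = 1.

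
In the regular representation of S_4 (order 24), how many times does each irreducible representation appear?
Each irreducible V_i of dimension d_i appears with multiplicity d_i, i.e. rho_reg = (direct sum over all irreducibles V_i) d_i V_i. The irreducible dimensions for S_4 are 1, 1, 2, 3, 3: 2 irreducibles of dimension 1, each with multiplicity 1; 1 irreducible of dimension 2, with multiplicity 2; 2 irreducibles of dimension 3, each with multiplicity 3. Total dimension 2*1*1 + 1*2*2 + 2*3*3 = 24 = |G|.

Derivation: General theorem: in the regular representation of a finite group G, each irreducible appears with multiplicity equal to its dimension. Check: dim(rho_reg) = sum d_i^2 = 1 + 1 + 4 + 9 + 9 = 24 = |G|.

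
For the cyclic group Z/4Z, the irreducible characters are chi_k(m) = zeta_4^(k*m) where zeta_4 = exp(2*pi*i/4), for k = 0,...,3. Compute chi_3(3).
chi_3(3) = zeta_4^9 = I

Solution. chi_3(3) = zeta_4^(3*3) = zeta_4^9. Since zeta_4^4 = 1, this equals zeta_4^1 = exp(2*pi*i*1/4) = I.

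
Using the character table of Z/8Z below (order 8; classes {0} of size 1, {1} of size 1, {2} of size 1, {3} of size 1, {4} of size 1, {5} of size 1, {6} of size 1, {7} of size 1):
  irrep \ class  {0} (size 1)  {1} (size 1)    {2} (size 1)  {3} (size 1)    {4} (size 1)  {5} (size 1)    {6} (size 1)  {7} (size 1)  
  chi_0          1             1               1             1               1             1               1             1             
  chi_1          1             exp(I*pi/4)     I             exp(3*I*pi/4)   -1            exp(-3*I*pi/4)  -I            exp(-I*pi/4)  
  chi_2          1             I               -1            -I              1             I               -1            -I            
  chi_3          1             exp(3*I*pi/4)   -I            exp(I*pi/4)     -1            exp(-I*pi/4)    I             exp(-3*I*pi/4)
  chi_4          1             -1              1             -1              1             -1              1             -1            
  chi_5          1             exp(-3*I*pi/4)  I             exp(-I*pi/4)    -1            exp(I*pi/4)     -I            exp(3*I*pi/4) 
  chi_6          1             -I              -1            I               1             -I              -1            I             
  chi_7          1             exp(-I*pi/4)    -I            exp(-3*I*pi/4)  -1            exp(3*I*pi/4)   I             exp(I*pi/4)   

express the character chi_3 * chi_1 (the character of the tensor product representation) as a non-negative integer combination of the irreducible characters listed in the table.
chi_3 tensor chi_1 = chi_4 (all other irreducibles have multiplicity 0).

The character of a tensor product is the pointwise product (chi_3 * chi_1)(C) = chi_3(C) * chi_1(C):
  {0}: (1)*(1), {1}: (exp(3*I*pi/4))*(exp(I*pi/4)), {2}: (-I)*(I), {3}: (exp(I*pi/4))*(exp(3*I*pi/4)), {4}: (-1)*(-1), {5}: (exp(-I*pi/4))*(exp(-3*I*pi/4)), {6}: (I)*(-I), {7}: (exp(-3*I*pi/4))*(exp(-I*pi/4))
so (chi_3 * chi_1) takes values
  {0} -> 1, {1} -> -1, {2} -> 1, {3} -> -1, {4} -> 1, {5} -> -1, {6} -> 1, {7} -> -1.
Now take the inner product of this character with each irreducible chi from the table, <chi_3*chi_1, chi> = (1/8) sum_C |C| (chi_3*chi_1)(C) conj(chi(C)):
  <chi_3*chi_1, chi_0> = (1/8)[1*(1)*conj(1) + 1*(-1)*conj(1) + 1*(1)*conj(1) + 1*(-1)*conj(1) + 1*(1)*conj(1) + 1*(-1)*conj(1) + 1*(1)*conj(1) + 1*(-1)*conj(1)]
      = (1/8)[(1) + (-1) + (1) + (-1) + (1) + (-1) + (1) + (-1)] = 0/8 = 0
  <chi_3*chi_1, chi_1> = (1/8)[1*(1)*conj(1) + 1*(-1)*conj(exp(I*pi/4)) + 1*(1)*conj(I) + 1*(-1)*conj(exp(3*I*pi/4)) + 1*(1)*conj(-1) + 1*(-1)*conj(exp(-3*I*pi/4)) + 1*(1)*conj(-I) + 1*(-1)*conj(exp(-I*pi/4))]
      = (1/8)[(1) + (-exp(-I*pi/4)) + (-I) + (-exp(-3*I*pi/4)) + (-1) + (-exp(3*I*pi/4)) + (I) + (-exp(I*pi/4))] = 0/8 = 0
  <chi_3*chi_1, chi_2> = (1/8)[1*(1)*conj(1) + 1*(-1)*conj(I) + 1*(1)*conj(-1) + 1*(-1)*conj(-I) + 1*(1)*conj(1) + 1*(-1)*conj(I) + 1*(1)*conj(-1) + 1*(-1)*conj(-I)]
      = (1/8)[(1) + (I) + (-1) + (-I) + (1) + (I) + (-1) + (-I)] = 0/8 = 0
  <chi_3*chi_1, chi_3> = (1/8)[1*(1)*conj(1) + 1*(-1)*conj(exp(3*I*pi/4)) + 1*(1)*conj(-I) + 1*(-1)*conj(exp(I*pi/4)) + 1*(1)*conj(-1) + 1*(-1)*conj(exp(-I*pi/4)) + 1*(1)*conj(I) + 1*(-1)*conj(exp(-3*I*pi/4))]
      = (1/8)[(1) + (-exp(-3*I*pi/4)) + (I) + (-exp(-I*pi/4)) + (-1) + (-exp(I*pi/4)) + (-I) + (-exp(3*I*pi/4))] = 0/8 = 0
  <chi_3*chi_1, chi_4> = (1/8)[1*(1)*conj(1) + 1*(-1)*conj(-1) + 1*(1)*conj(1) + 1*(-1)*conj(-1) + 1*(1)*conj(1) + 1*(-1)*conj(-1) + 1*(1)*conj(1) + 1*(-1)*conj(-1)]
      = (1/8)[(1) + (1) + (1) + (1) + (1) + (1) + (1) + (1)] = 8/8 = 1
  <chi_3*chi_1, chi_5> = (1/8)[1*(1)*conj(1) + 1*(-1)*conj(exp(-3*I*pi/4)) + 1*(1)*conj(I) + 1*(-1)*conj(exp(-I*pi/4)) + 1*(1)*conj(-1) + 1*(-1)*conj(exp(I*pi/4)) + 1*(1)*conj(-I) + 1*(-1)*conj(exp(3*I*pi/4))]
      = (1/8)[(1) + (-exp(3*I*pi/4)) + (-I) + (-exp(I*pi/4)) + (-1) + (-exp(-I*pi/4)) + (I) + (-exp(-3*I*pi/4))] = 0/8 = 0
  <chi_3*chi_1, chi_6> = (1/8)[1*(1)*conj(1) + 1*(-1)*conj(-I) + 1*(1)*conj(-1) + 1*(-1)*conj(I) + 1*(1)*conj(1) + 1*(-1)*conj(-I) + 1*(1)*conj(-1) + 1*(-1)*conj(I)]
      = (1/8)[(1) + (-I) + (-1) + (I) + (1) + (-I) + (-1) + (I)] = 0/8 = 0
  <chi_3*chi_1, chi_7> = (1/8)[1*(1)*conj(1) + 1*(-1)*conj(exp(-I*pi/4)) + 1*(1)*conj(-I) + 1*(-1)*conj(exp(-3*I*pi/4)) + 1*(1)*conj(-1) + 1*(-1)*conj(exp(3*I*pi/4)) + 1*(1)*conj(I) + 1*(-1)*conj(exp(I*pi/4))]
      = (1/8)[(1) + (-exp(I*pi/4)) + (I) + (-exp(3*I*pi/4)) + (-1) + (-exp(-3*I*pi/4)) + (-I) + (-exp(-I*pi/4))] = 0/8 = 0
(Exp terms are combined using exp(i*s)*conj(exp(i*t)) = exp(i*(s-t)), and sums of them are collapsed using the identity that for every m > 1 the m distinct m-th roots of unity sum to 0, e.g. 1 + exp(2*I*pi/3) + exp(-2*I*pi/3) = 0.)
Hence the multiplicities are chi_4: 1. Dimension check: dim(chi_3)*dim(chi_1) = 1*1 = 1 and sum (mult * dim) = 1*1 = 1.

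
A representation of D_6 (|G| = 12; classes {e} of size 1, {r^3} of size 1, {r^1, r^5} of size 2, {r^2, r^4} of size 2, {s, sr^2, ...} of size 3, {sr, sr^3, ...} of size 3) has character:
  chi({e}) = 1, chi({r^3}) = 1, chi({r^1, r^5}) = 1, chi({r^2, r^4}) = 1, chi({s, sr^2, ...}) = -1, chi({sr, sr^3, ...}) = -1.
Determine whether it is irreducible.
Irreducible: <chi, chi> = 1.

Argument: <chi, chi> = (1/|G|) sum_C |C| * |chi(C)|^2 = (1/12)[1*|1|^2 + 1*|1|^2 + 2*|1|^2 + 2*|1|^2 + 3*|-1|^2 + 3*|-1|^2]
  = (1/12)[(1) + (1) + (2) + (2) + (3) + (3)] = 12/12 = 1.
A character is irreducible iff <chi, chi> = 1, so this representation is irreducible.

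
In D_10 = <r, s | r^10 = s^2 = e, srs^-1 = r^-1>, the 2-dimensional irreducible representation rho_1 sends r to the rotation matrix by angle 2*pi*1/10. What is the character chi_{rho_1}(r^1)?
chi_{rho_1}(r^1) = 2*cos(2*pi*1*1/10) = 1/2 + sqrt(5)/2

Why: rho_1(r^1) is rotation by angle 2*pi*1*1/10, whose trace is 2*cos(2*pi*1*1/10) = 1/2 + sqrt(5)/2.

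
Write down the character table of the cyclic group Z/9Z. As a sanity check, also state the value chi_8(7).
Character table of Z/9Z (irreps indexed chi_0,...,chi_8 with chi_k(m) = zeta_9^(k*m), zeta_9 = exp(2*pi*i/9)):
  irrep \ class  {0} (size 1)  {1} (size 1)    {2} (size 1)    {3} (size 1)    {4} (size 1)    {5} (size 1)    {6} (size 1)    {7} (size 1)    {8} (size 1)  
  chi_0          1             1               1               1               1               1               1               1               1             
  chi_1          1             exp(2*I*pi/9)   exp(4*I*pi/9)   exp(2*I*pi/3)   exp(8*I*pi/9)   exp(-8*I*pi/9)  exp(-2*I*pi/3)  exp(-4*I*pi/9)  exp(-2*I*pi/9)
  chi_2          1             exp(4*I*pi/9)   exp(8*I*pi/9)   exp(-2*I*pi/3)  exp(-2*I*pi/9)  exp(2*I*pi/9)   exp(2*I*pi/3)   exp(-8*I*pi/9)  exp(-4*I*pi/9)
  chi_3          1             exp(2*I*pi/3)   exp(-2*I*pi/3)  1               exp(2*I*pi/3)   exp(-2*I*pi/3)  1               exp(2*I*pi/3)   exp(-2*I*pi/3)
  chi_4          1             exp(8*I*pi/9)   exp(-2*I*pi/9)  exp(2*I*pi/3)   exp(-4*I*pi/9)  exp(4*I*pi/9)   exp(-2*I*pi/3)  exp(2*I*pi/9)   exp(-8*I*pi/9)
  chi_5          1             exp(-8*I*pi/9)  exp(2*I*pi/9)   exp(-2*I*pi/3)  exp(4*I*pi/9)   exp(-4*I*pi/9)  exp(2*I*pi/3)   exp(-2*I*pi/9)  exp(8*I*pi/9) 
  chi_6          1             exp(-2*I*pi/3)  exp(2*I*pi/3)   1               exp(-2*I*pi/3)  exp(2*I*pi/3)   1               exp(-2*I*pi/3)  exp(2*I*pi/3) 
  chi_7          1             exp(-4*I*pi/9)  exp(-8*I*pi/9)  exp(2*I*pi/3)   exp(2*I*pi/9)   exp(-2*I*pi/9)  exp(-2*I*pi/3)  exp(8*I*pi/9)   exp(4*I*pi/9) 
  chi_8          1             exp(-2*I*pi/9)  exp(-4*I*pi/9)  exp(-2*I*pi/3)  exp(-8*I*pi/9)  exp(8*I*pi/9)   exp(2*I*pi/3)   exp(4*I*pi/9)   exp(2*I*pi/9) 

Spot check: chi_8(7) = zeta_9^(8*7) = zeta_9^56 = exp(4*I*pi/9).

Derivation: Z/9Z is abelian, so all 9 irreducible complex representations are 1-dimensional. They are given by chi_k(m) = zeta_9^(k*m) for k = 0,...,8. Row orthogonality: sum_m chi_k(m) conj(chi_l(m)) = 9 * [k = l].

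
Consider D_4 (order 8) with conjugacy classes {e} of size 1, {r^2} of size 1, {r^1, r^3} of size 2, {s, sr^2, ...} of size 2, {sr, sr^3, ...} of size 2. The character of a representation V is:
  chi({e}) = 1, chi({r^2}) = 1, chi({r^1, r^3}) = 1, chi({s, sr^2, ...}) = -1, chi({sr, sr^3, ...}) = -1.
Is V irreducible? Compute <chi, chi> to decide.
Irreducible: <chi, chi> = 1.

Reasoning: <chi, chi> = (1/|G|) sum_C |C| * |chi(C)|^2 = (1/8)[1*|1|^2 + 1*|1|^2 + 2*|1|^2 + 2*|-1|^2 + 2*|-1|^2]
  = (1/8)[(1) + (1) + (2) + (2) + (2)] = 8/8 = 1.
A character is irreducible iff <chi, chi> = 1, so this representation is irreducible.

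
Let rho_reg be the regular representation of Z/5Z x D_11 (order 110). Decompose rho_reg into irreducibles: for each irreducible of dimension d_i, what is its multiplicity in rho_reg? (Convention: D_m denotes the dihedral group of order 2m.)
Each irreducible V_i of dimension d_i appears with multiplicity d_i, i.e. rho_reg = (direct sum over all irreducibles V_i) d_i V_i. The irreducible dimensions for Z/5Z x D_11 are 1, 1, 1, 1, 1, 1, 1, 1, 1, 1, 2, 2, 2, 2, 2, 2, 2, 2, 2, 2, 2, 2, 2, 2, 2, 2, 2, 2, 2, 2, 2, 2, 2, 2, 2: 10 irreducibles of dimension 1, each with multiplicity 1; 25 irreducibles of dimension 2, each with multiplicity 2. Total dimension 10*1*1 + 25*2*2 = 110 = |G|.

General theorem: in the regular representation of a finite group G, each irreducible appears with multiplicity equal to its dimension. Check: dim(rho_reg) = sum d_i^2 = 1 + 1 + 1 + 1 + 1 + 1 + 1 + 1 + 1 + 1 + 4 + 4 + 4 + 4 + 4 + 4 + 4 + 4 + 4 + 4 + 4 + 4 + 4 + 4 + 4 + 4 + 4 + 4 + 4 + 4 + 4 + 4 + 4 + 4 + 4 = 110 = |G|.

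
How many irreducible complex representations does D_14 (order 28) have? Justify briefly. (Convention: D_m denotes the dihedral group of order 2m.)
10

The number of irreducible complex representations of a finite group equals its number of conjugacy classes. D_14 has 10 conjugacy classes (n/2 + 3 for n even), so D_14 (order 28) has exactly 10 irreducible complex representations.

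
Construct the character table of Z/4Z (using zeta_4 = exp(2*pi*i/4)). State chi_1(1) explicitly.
Character table of Z/4Z (irreps indexed chi_0,...,chi_3 with chi_k(m) = zeta_4^(k*m), zeta_4 = exp(2*pi*i/4)):
  irrep \ class  {0} (size 1)  {1} (size 1)  {2} (size 1)  {3} (size 1)
  chi_0          1             1             1             1           
  chi_1          1             I             -1            -I          
  chi_2          1             -1            1             -1          
  chi_3          1             -I            -1            I           

Spot check: chi_1(1) = zeta_4^(1*1) = zeta_4^1 = I.

Justification: Z/4Z is abelian, so all 4 irreducible complex representations are 1-dimensional. They are given by chi_k(m) = zeta_4^(k*m) for k = 0,...,3. Row orthogonality: sum_m chi_k(m) conj(chi_l(m)) = 4 * [k = l].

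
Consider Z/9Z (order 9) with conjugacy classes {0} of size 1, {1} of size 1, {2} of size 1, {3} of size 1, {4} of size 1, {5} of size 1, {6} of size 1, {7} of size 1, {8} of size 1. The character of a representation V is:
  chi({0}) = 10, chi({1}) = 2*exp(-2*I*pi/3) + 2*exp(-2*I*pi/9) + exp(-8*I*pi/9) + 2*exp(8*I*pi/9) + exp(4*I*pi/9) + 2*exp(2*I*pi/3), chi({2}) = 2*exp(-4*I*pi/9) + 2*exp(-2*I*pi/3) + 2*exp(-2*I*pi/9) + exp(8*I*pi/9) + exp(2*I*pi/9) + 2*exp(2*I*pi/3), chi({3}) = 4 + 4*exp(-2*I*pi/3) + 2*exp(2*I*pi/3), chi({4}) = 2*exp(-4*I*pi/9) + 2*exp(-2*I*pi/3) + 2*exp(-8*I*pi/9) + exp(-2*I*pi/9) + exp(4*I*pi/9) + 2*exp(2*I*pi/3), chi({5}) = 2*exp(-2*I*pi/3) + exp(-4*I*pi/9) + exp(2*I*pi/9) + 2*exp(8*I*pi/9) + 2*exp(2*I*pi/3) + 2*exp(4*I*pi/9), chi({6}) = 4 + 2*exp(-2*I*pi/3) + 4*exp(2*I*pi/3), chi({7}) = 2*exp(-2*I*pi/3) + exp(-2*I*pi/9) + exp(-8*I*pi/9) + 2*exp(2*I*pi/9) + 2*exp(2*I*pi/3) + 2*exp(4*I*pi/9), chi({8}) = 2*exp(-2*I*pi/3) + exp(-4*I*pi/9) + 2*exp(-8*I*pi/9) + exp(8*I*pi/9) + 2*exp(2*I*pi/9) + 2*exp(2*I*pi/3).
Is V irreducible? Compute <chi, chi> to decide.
Not irreducible (reducible): <chi, chi> = 18 > 1.

Solution. <chi, chi> = (1/|G|) sum_C |C| * |chi(C)|^2 = (1/9)[1*|10|^2 + 1*|2*exp(-2*I*pi/3) + 2*exp(-2*I*pi/9) + exp(-8*I*pi/9) + 2*exp(8*I*pi/9) + exp(4*I*pi/9) + 2*exp(2*I*pi/3)|^2 + 1*|2*exp(-4*I*pi/9) + 2*exp(-2*I*pi/3) + 2*exp(-2*I*pi/9) + exp(8*I*pi/9) + exp(2*I*pi/9) + 2*exp(2*I*pi/3)|^2 + 1*|4 + 4*exp(-2*I*pi/3) + 2*exp(2*I*pi/3)|^2 + 1*|2*exp(-4*I*pi/9) + 2*exp(-2*I*pi/3) + 2*exp(-8*I*pi/9) + exp(-2*I*pi/9) + exp(4*I*pi/9) + 2*exp(2*I*pi/3)|^2 + 1*|2*exp(-2*I*pi/3) + exp(-4*I*pi/9) + exp(2*I*pi/9) + 2*exp(8*I*pi/9) + 2*exp(2*I*pi/3) + 2*exp(4*I*pi/9)|^2 + 1*|4 + 2*exp(-2*I*pi/3) + 4*exp(2*I*pi/3)|^2 + 1*|2*exp(-2*I*pi/3) + exp(-2*I*pi/9) + exp(-8*I*pi/9) + 2*exp(2*I*pi/9) + 2*exp(2*I*pi/3) + 2*exp(4*I*pi/9)|^2 + 1*|2*exp(-2*I*pi/3) + exp(-4*I*pi/9) + 2*exp(-8*I*pi/9) + exp(8*I*pi/9) + 2*exp(2*I*pi/9) + 2*exp(2*I*pi/3)|^2]
  = (1/9)[(100) + (18 + 12*exp(-4*I*pi/9) + 9*exp(-2*I*pi/3) + 10*exp(-2*I*pi/9) + 10*exp(-8*I*pi/9) + 10*exp(8*I*pi/9) + 10*exp(2*I*pi/9) + 9*exp(2*I*pi/3) + 12*exp(4*I*pi/9)) + (18 + 10*exp(-4*I*pi/9) + 9*exp(-2*I*pi/3) + 10*exp(-2*I*pi/9) + 12*exp(-8*I*pi/9) + 12*exp(8*I*pi/9) + 10*exp(2*I*pi/9) + 9*exp(2*I*pi/3) + 10*exp(4*I*pi/9)) + (4) + (18 + 10*exp(-4*I*pi/9) + 9*exp(-2*I*pi/3) + 12*exp(-2*I*pi/9) + 10*exp(-8*I*pi/9) + 10*exp(8*I*pi/9) + 12*exp(2*I*pi/9) + 9*exp(2*I*pi/3) + 10*exp(4*I*pi/9)) + (18 + 10*exp(-4*I*pi/9) + 9*exp(-2*I*pi/3) + 12*exp(-2*I*pi/9) + 10*exp(-8*I*pi/9) + 10*exp(8*I*pi/9) + 12*exp(2*I*pi/9) + 9*exp(2*I*pi/3) + 10*exp(4*I*pi/9)) + (4) + (18 + 10*exp(-4*I*pi/9) + 9*exp(-2*I*pi/3) + 10*exp(-2*I*pi/9) + 12*exp(-8*I*pi/9) + 12*exp(8*I*pi/9) + 10*exp(2*I*pi/9) + 9*exp(2*I*pi/3) + 10*exp(4*I*pi/9)) + (18 + 12*exp(-4*I*pi/9) + 9*exp(-2*I*pi/3) + 10*exp(-2*I*pi/9) + 10*exp(-8*I*pi/9) + 10*exp(8*I*pi/9) + 10*exp(2*I*pi/9) + 9*exp(2*I*pi/3) + 12*exp(4*I*pi/9))] = 162/9 = 18.
(Exp terms are combined using exp(i*s)*conj(exp(i*t)) = exp(i*(s-t)), and sums of them are collapsed using the identity that for every m > 1 the m distinct m-th roots of unity sum to 0, e.g. 1 + exp(2*I*pi/3) + exp(-2*I*pi/3) = 0.)
A character is irreducible iff <chi, chi> = 1, so this representation is reducible.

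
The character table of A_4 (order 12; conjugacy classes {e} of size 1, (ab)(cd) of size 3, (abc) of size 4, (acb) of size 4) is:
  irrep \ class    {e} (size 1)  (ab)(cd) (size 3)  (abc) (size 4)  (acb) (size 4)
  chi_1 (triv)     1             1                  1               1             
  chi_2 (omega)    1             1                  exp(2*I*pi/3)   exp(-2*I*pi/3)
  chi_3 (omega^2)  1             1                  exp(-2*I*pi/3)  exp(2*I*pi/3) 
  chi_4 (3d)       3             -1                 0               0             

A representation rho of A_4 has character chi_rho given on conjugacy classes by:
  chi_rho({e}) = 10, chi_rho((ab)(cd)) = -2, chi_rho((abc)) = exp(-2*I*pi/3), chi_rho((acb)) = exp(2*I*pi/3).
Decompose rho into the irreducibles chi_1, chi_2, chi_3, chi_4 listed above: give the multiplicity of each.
Multiplicities: chi_1: 0, chi_2: 0, chi_3: 1, chi_4: 3.

Details: Use <chi_rho, chi> = (1/|G|) sum_C |C| * chi_rho(C) * conj(chi(C)) with |G| = 12 for each irreducible chi in the table:
  <chi_rho, chi_1> = (1/12)[1*(10)*conj(1) + 3*(-2)*conj(1) + 4*(exp(-2*I*pi/3))*conj(1) + 4*(exp(2*I*pi/3))*conj(1)]
      = (1/12)[(10) + (-6) + (4*exp(-2*I*pi/3)) + (4*exp(2*I*pi/3))] = 0/12 = 0
  <chi_rho, chi_2> = (1/12)[1*(10)*conj(1) + 3*(-2)*conj(1) + 4*(exp(-2*I*pi/3))*conj(exp(2*I*pi/3)) + 4*(exp(2*I*pi/3))*conj(exp(-2*I*pi/3))]
      = (1/12)[(10) + (-6) + (4*exp(2*I*pi/3)) + (4*exp(-2*I*pi/3))] = 0/12 = 0
  <chi_rho, chi_3> = (1/12)[1*(10)*conj(1) + 3*(-2)*conj(1) + 4*(exp(-2*I*pi/3))*conj(exp(-2*I*pi/3)) + 4*(exp(2*I*pi/3))*conj(exp(2*I*pi/3))]
      = (1/12)[(10) + (-6) + (4) + (4)] = 12/12 = 1
  <chi_rho, chi_4> = (1/12)[1*(10)*conj(3) + 3*(-2)*conj(-1) + 4*(exp(-2*I*pi/3))*conj(0) + 4*(exp(2*I*pi/3))*conj(0)]
      = (1/12)[(30) + (6) + (0) + (0)] = 36/12 = 3
(Exp terms are combined using exp(i*s)*conj(exp(i*t)) = exp(i*(s-t)), and sums of them are collapsed using the identity that for every m > 1 the m distinct m-th roots of unity sum to 0, e.g. 1 + exp(2*I*pi/3) + exp(-2*I*pi/3) = 0.)
Dimension check: dim(rho) = sum (mult * dim) = 0*1 + 0*1 + 1*1 + 3*3 = 10 = chi_rho(e) = 10.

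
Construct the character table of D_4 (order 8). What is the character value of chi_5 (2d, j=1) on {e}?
Conjugacy classes: {e} of size 1, {r^2} of size 1, {r^1, r^3} of size 2, {s, sr^2, ...} of size 2, {sr, sr^3, ...} of size 2.
Character table:
  irrep \ class              {e} (size 1)  {r^2} (size 1)  {r^1, r^3} (size 2)  {s, sr^2, ...} (size 2)  {sr, sr^3, ...} (size 2)
  chi_1 (triv)               1             1               1                    1                        1                       
  chi_2 (sign: r->1, s->-1)  1             1               1                    -1                       -1                      
  chi_3 (r->-1, s->1)        1             1               -1                   1                        -1                      
  chi_4 (r->-1, s->-1)       1             1               -1                   -1                       1                       
  chi_5 (2d, j=1)            2             -2              0                    0                        0                       

Spot check: chi_5 (2d, j=1) on {e} = 2.

Solution. D_4 has order 2*4 = 8 with 5 conjugacy classes, hence 5 irreducibles. Sum of squared dims 1 + 1 + 1 + 1 + 4 = 8 = |G|. Linear characters come from the abelianisation; the 2-dimensional irreps have character r^k -> 2*cos(2*pi*j*k/4), reflections -> 0.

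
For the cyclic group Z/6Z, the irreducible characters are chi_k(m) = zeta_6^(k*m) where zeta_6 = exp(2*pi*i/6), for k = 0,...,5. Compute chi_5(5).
chi_5(5) = zeta_6^25 = exp(I*pi/3)

Justification: chi_5(5) = zeta_6^(5*5) = zeta_6^25. Since zeta_6^6 = 1, this equals zeta_6^1 = exp(2*pi*i*1/6) = exp(I*pi/3).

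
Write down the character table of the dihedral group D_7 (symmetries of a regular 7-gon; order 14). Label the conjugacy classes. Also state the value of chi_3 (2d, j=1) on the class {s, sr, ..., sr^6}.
Conjugacy classes: {e} of size 1, {r^1, r^6} of size 2, {r^2, r^5} of size 2, {r^3, r^4} of size 2, {s, sr, ..., sr^6} of size 7.
Character table:
  irrep \ class              {e} (size 1)  {r^1, r^6} (size 2)  {r^2, r^5} (size 2)  {r^3, r^4} (size 2)  {s, sr, ..., sr^6} (size 7)
  chi_1 (triv)               1             1                    1                    1                    1                          
  chi_2 (sign: r->1, s->-1)  1             1                    1                    1                    -1                         
  chi_3 (2d, j=1)            2             2*cos(2*pi/7)        -2*cos(3*pi/7)       -2*cos(pi/7)         0                          
  chi_4 (2d, j=2)            2             -2*cos(3*pi/7)       -2*cos(pi/7)         2*cos(2*pi/7)        0                          
  chi_5 (2d, j=3)            2             -2*cos(pi/7)         2*cos(2*pi/7)        -2*cos(3*pi/7)       0                          

Spot check: chi_3 (2d, j=1) on {s, sr, ..., sr^6} = 0.

Reasoning: D_7 has order 2*7 = 14 with 5 conjugacy classes, hence 5 irreducibles. Sum of squared dims 1 + 1 + 4 + 4 + 4 = 14 = |G|. Linear characters come from the abelianisation; the 2-dimensional irreps have character r^k -> 2*cos(2*pi*j*k/7), reflections -> 0.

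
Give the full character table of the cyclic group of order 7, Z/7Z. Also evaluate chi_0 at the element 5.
Character table of Z/7Z (irreps indexed chi_0,...,chi_6 with chi_k(m) = zeta_7^(k*m), zeta_7 = exp(2*pi*i/7)):
  irrep \ class  {0} (size 1)  {1} (size 1)    {2} (size 1)    {3} (size 1)    {4} (size 1)    {5} (size 1)    {6} (size 1)  
  chi_0          1             1               1               1               1               1               1             
  chi_1          1             exp(2*I*pi/7)   exp(4*I*pi/7)   exp(6*I*pi/7)   exp(-6*I*pi/7)  exp(-4*I*pi/7)  exp(-2*I*pi/7)
  chi_2          1             exp(4*I*pi/7)   exp(-6*I*pi/7)  exp(-2*I*pi/7)  exp(2*I*pi/7)   exp(6*I*pi/7)   exp(-4*I*pi/7)
  chi_3          1             exp(6*I*pi/7)   exp(-2*I*pi/7)  exp(4*I*pi/7)   exp(-4*I*pi/7)  exp(2*I*pi/7)   exp(-6*I*pi/7)
  chi_4          1             exp(-6*I*pi/7)  exp(2*I*pi/7)   exp(-4*I*pi/7)  exp(4*I*pi/7)   exp(-2*I*pi/7)  exp(6*I*pi/7) 
  chi_5          1             exp(-4*I*pi/7)  exp(6*I*pi/7)   exp(2*I*pi/7)   exp(-2*I*pi/7)  exp(-6*I*pi/7)  exp(4*I*pi/7) 
  chi_6          1             exp(-2*I*pi/7)  exp(-4*I*pi/7)  exp(-6*I*pi/7)  exp(6*I*pi/7)   exp(4*I*pi/7)   exp(2*I*pi/7) 

Spot check: chi_0(5) = zeta_7^(0*5) = zeta_7^0 = 1.

Why: Z/7Z is abelian, so all 7 irreducible complex representations are 1-dimensional. They are given by chi_k(m) = zeta_7^(k*m) for k = 0,...,6. Row orthogonality: sum_m chi_k(m) conj(chi_l(m)) = 7 * [k = l].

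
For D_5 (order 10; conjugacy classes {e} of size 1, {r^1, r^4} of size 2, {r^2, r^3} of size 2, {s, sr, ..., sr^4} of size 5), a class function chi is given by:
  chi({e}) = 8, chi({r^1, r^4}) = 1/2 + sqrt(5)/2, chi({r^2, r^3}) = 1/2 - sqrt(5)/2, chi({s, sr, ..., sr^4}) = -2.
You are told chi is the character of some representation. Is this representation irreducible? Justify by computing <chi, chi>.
Not irreducible (reducible): <chi, chi> = 9 > 1.

Working: <chi, chi> = (1/|G|) sum_C |C| * |chi(C)|^2 = (1/10)[1*|8|^2 + 2*|1/2 + sqrt(5)/2|^2 + 2*|1/2 - sqrt(5)/2|^2 + 5*|-2|^2]
  = (1/10)[(64) + (sqrt(5) + 3) + (3 - sqrt(5)) + (20)] = 90/10 = 9.
A character is irreducible iff <chi, chi> = 1, so this representation is reducible.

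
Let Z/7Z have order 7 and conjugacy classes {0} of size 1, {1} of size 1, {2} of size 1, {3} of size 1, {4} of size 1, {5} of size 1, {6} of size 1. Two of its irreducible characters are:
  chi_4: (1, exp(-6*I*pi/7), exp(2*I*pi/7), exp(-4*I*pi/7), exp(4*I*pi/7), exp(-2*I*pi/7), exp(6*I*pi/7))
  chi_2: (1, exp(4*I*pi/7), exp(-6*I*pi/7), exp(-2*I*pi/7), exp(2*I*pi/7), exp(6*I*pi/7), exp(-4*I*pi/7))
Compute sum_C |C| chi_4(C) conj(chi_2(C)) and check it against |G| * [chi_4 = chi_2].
Sum = 0; so <chi_4, chi_2> = 0 (distinct irreducibles are orthogonal).

Derivation: Compute term by term over conjugacy classes (|C| * chi_4(C) * conj(chi_2(C))):
  1*(1)*conj(1) + 1*(exp(-6*I*pi/7))*conj(exp(4*I*pi/7)) + 1*(exp(2*I*pi/7))*conj(exp(-6*I*pi/7)) + 1*(exp(-4*I*pi/7))*conj(exp(-2*I*pi/7)) + 1*(exp(4*I*pi/7))*conj(exp(2*I*pi/7)) + 1*(exp(-2*I*pi/7))*conj(exp(6*I*pi/7)) + 1*(exp(6*I*pi/7))*conj(exp(-4*I*pi/7))
  = (1) + (exp(4*I*pi/7)) + (exp(-6*I*pi/7)) + (exp(-2*I*pi/7)) + (exp(2*I*pi/7)) + (exp(6*I*pi/7)) + (exp(-4*I*pi/7))
  = 0.
(Exp terms are combined using exp(i*s)*conj(exp(i*t)) = exp(i*(s-t)), and sums of them are collapsed using the identity that for every m > 1 the m distinct m-th roots of unity sum to 0, e.g. 1 + exp(2*I*pi/3) + exp(-2*I*pi/3) = 0.)
Dividing by |G| = 7 gives 0/7 = 0, matching the row-orthogonality relation <chi_4, chi_2> = [chi_4 = chi_2].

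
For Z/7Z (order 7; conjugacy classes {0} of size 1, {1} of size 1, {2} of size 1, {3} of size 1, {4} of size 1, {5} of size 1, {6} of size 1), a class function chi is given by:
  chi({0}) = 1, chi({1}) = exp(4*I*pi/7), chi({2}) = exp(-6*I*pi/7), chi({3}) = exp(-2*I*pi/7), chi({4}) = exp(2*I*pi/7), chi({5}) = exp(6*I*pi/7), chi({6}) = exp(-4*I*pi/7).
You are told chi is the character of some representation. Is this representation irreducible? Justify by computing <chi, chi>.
Irreducible: <chi, chi> = 1.

Justification: <chi, chi> = (1/|G|) sum_C |C| * |chi(C)|^2 = (1/7)[1*|1|^2 + 1*|exp(4*I*pi/7)|^2 + 1*|exp(-6*I*pi/7)|^2 + 1*|exp(-2*I*pi/7)|^2 + 1*|exp(2*I*pi/7)|^2 + 1*|exp(6*I*pi/7)|^2 + 1*|exp(-4*I*pi/7)|^2]
  = (1/7)[(1) + (1) + (1) + (1) + (1) + (1) + (1)] = 7/7 = 1.
(Exp terms are combined using exp(i*s)*conj(exp(i*t)) = exp(i*(s-t)), and sums of them are collapsed using the identity that for every m > 1 the m distinct m-th roots of unity sum to 0, e.g. 1 + exp(2*I*pi/3) + exp(-2*I*pi/3) = 0.)
A character is irreducible iff <chi, chi> = 1, so this representation is irreducible.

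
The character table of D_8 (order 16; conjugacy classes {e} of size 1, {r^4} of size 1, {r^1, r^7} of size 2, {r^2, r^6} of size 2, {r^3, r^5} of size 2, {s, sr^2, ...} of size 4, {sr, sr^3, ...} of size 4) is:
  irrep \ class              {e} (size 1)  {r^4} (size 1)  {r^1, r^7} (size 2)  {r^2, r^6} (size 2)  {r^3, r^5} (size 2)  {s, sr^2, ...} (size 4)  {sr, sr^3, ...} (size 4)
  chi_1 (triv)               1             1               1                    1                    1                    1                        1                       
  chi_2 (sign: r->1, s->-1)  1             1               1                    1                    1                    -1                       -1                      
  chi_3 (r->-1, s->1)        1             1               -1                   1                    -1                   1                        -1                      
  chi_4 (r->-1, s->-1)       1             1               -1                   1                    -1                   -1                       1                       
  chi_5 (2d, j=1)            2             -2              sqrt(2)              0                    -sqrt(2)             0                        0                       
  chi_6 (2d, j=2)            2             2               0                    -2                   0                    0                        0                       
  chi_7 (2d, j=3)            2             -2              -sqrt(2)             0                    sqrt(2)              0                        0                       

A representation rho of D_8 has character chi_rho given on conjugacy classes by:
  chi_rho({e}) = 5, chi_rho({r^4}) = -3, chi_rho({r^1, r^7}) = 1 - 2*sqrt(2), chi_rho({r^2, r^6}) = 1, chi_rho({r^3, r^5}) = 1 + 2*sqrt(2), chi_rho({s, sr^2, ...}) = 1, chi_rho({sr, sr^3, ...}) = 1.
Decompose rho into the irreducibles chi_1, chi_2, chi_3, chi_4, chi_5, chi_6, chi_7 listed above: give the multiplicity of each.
Multiplicities: chi_1: 1, chi_2: 0, chi_3: 0, chi_4: 0, chi_5: 0, chi_6: 0, chi_7: 2.

Solution. Use <chi_rho, chi> = (1/|G|) sum_C |C| * chi_rho(C) * conj(chi(C)) with |G| = 16 for each irreducible chi in the table:
  <chi_rho, chi_1> = (1/16)[1*(5)*conj(1) + 1*(-3)*conj(1) + 2*(1 - 2*sqrt(2))*conj(1) + 2*(1)*conj(1) + 2*(1 + 2*sqrt(2))*conj(1) + 4*(1)*conj(1) + 4*(1)*conj(1)]
      = (1/16)[(5) + (-3) + (2 - 4*sqrt(2)) + (2) + (2 + 4*sqrt(2)) + (4) + (4)] = 16/16 = 1
  <chi_rho, chi_2> = (1/16)[1*(5)*conj(1) + 1*(-3)*conj(1) + 2*(1 - 2*sqrt(2))*conj(1) + 2*(1)*conj(1) + 2*(1 + 2*sqrt(2))*conj(1) + 4*(1)*conj(-1) + 4*(1)*conj(-1)]
      = (1/16)[(5) + (-3) + (2 - 4*sqrt(2)) + (2) + (2 + 4*sqrt(2)) + (-4) + (-4)] = 0/16 = 0
  <chi_rho, chi_3> = (1/16)[1*(5)*conj(1) + 1*(-3)*conj(1) + 2*(1 - 2*sqrt(2))*conj(-1) + 2*(1)*conj(1) + 2*(1 + 2*sqrt(2))*conj(-1) + 4*(1)*conj(1) + 4*(1)*conj(-1)]
      = (1/16)[(5) + (-3) + (-2 + 4*sqrt(2)) + (2) + (-4*sqrt(2) - 2) + (4) + (-4)] = 0/16 = 0
  <chi_rho, chi_4> = (1/16)[1*(5)*conj(1) + 1*(-3)*conj(1) + 2*(1 - 2*sqrt(2))*conj(-1) + 2*(1)*conj(1) + 2*(1 + 2*sqrt(2))*conj(-1) + 4*(1)*conj(-1) + 4*(1)*conj(1)]
      = (1/16)[(5) + (-3) + (-2 + 4*sqrt(2)) + (2) + (-4*sqrt(2) - 2) + (-4) + (4)] = 0/16 = 0
  <chi_rho, chi_5> = (1/16)[1*(5)*conj(2) + 1*(-3)*conj(-2) + 2*(1 - 2*sqrt(2))*conj(sqrt(2)) + 2*(1)*conj(0) + 2*(1 + 2*sqrt(2))*conj(-sqrt(2)) + 4*(1)*conj(0) + 4*(1)*conj(0)]
      = (1/16)[(10) + (6) + (-8 + 2*sqrt(2)) + (0) + (-8 - 2*sqrt(2)) + (0) + (0)] = 0/16 = 0
  <chi_rho, chi_6> = (1/16)[1*(5)*conj(2) + 1*(-3)*conj(2) + 2*(1 - 2*sqrt(2))*conj(0) + 2*(1)*conj(-2) + 2*(1 + 2*sqrt(2))*conj(0) + 4*(1)*conj(0) + 4*(1)*conj(0)]
      = (1/16)[(10) + (-6) + (0) + (-4) + (0) + (0) + (0)] = 0/16 = 0
  <chi_rho, chi_7> = (1/16)[1*(5)*conj(2) + 1*(-3)*conj(-2) + 2*(1 - 2*sqrt(2))*conj(-sqrt(2)) + 2*(1)*conj(0) + 2*(1 + 2*sqrt(2))*conj(sqrt(2)) + 4*(1)*conj(0) + 4*(1)*conj(0)]
      = (1/16)[(10) + (6) + (8 - 2*sqrt(2)) + (0) + (2*sqrt(2) + 8) + (0) + (0)] = 32/16 = 2
Dimension check: dim(rho) = sum (mult * dim) = 1*1 + 0*1 + 0*1 + 0*1 + 0*2 + 0*2 + 2*2 = 5 = chi_rho(e) = 5.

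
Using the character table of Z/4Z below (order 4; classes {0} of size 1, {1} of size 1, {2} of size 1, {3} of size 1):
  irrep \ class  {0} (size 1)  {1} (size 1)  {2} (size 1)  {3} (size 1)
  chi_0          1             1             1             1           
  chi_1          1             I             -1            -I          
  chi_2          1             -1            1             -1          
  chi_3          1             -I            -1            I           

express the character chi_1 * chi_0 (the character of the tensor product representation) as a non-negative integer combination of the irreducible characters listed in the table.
chi_1 tensor chi_0 = chi_1 (all other irreducibles have multiplicity 0).

Derivation: The character of a tensor product is the pointwise product (chi_1 * chi_0)(C) = chi_1(C) * chi_0(C):
  {0}: (1)*(1), {1}: (I)*(1), {2}: (-1)*(1), {3}: (-I)*(1)
so (chi_1 * chi_0) takes values
  {0} -> 1, {1} -> I, {2} -> -1, {3} -> -I.
Now take the inner product of this character with each irreducible chi from the table, <chi_1*chi_0, chi> = (1/4) sum_C |C| (chi_1*chi_0)(C) conj(chi(C)):
  <chi_1*chi_0, chi_0> = (1/4)[1*(1)*conj(1) + 1*(I)*conj(1) + 1*(-1)*conj(1) + 1*(-I)*conj(1)]
      = (1/4)[(1) + (I) + (-1) + (-I)] = 0/4 = 0
  <chi_1*chi_0, chi_1> = (1/4)[1*(1)*conj(1) + 1*(I)*conj(I) + 1*(-1)*conj(-1) + 1*(-I)*conj(-I)]
      = (1/4)[(1) + (1) + (1) + (1)] = 4/4 = 1
  <chi_1*chi_0, chi_2> = (1/4)[1*(1)*conj(1) + 1*(I)*conj(-1) + 1*(-1)*conj(1) + 1*(-I)*conj(-1)]
      = (1/4)[(1) + (-I) + (-1) + (I)] = 0/4 = 0
  <chi_1*chi_0, chi_3> = (1/4)[1*(1)*conj(1) + 1*(I)*conj(-I) + 1*(-1)*conj(-1) + 1*(-I)*conj(I)]
      = (1/4)[(1) + (-1) + (1) + (-1)] = 0/4 = 0
(Exp terms are combined using exp(i*s)*conj(exp(i*t)) = exp(i*(s-t)), and sums of them are collapsed using the identity that for every m > 1 the m distinct m-th roots of unity sum to 0, e.g. 1 + exp(2*I*pi/3) + exp(-2*I*pi/3) = 0.)
Hence the multiplicities are chi_1: 1. Dimension check: dim(chi_1)*dim(chi_0) = 1*1 = 1 and sum (mult * dim) = 1*1 = 1.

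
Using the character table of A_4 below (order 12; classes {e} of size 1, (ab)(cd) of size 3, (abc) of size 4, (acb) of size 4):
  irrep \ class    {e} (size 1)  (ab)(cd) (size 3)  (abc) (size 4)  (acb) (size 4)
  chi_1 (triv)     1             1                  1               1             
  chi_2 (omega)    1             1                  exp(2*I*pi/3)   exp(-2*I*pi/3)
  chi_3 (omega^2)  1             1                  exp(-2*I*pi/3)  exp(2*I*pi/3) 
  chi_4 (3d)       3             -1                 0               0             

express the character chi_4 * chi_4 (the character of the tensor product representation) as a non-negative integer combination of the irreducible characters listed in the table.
chi_4 tensor chi_4 = chi_1 + chi_2 + chi_3 + 2*chi_4 (all other irreducibles have multiplicity 0).

Details: The character of a tensor product is the pointwise product (chi_4 * chi_4)(C) = chi_4(C) * chi_4(C):
  {e}: (3)*(3), (ab)(cd): (-1)*(-1), (abc): (0)*(0), (acb): (0)*(0)
so (chi_4 * chi_4) takes values
  {e} -> 9, (ab)(cd) -> 1, (abc) -> 0, (acb) -> 0.
Now take the inner product of this character with each irreducible chi from the table, <chi_4*chi_4, chi> = (1/12) sum_C |C| (chi_4*chi_4)(C) conj(chi(C)):
  <chi_4*chi_4, chi_1> = (1/12)[1*(9)*conj(1) + 3*(1)*conj(1) + 4*(0)*conj(1) + 4*(0)*conj(1)]
      = (1/12)[(9) + (3) + (0) + (0)] = 12/12 = 1
  <chi_4*chi_4, chi_2> = (1/12)[1*(9)*conj(1) + 3*(1)*conj(1) + 4*(0)*conj(exp(2*I*pi/3)) + 4*(0)*conj(exp(-2*I*pi/3))]
      = (1/12)[(9) + (3) + (0) + (0)] = 12/12 = 1
  <chi_4*chi_4, chi_3> = (1/12)[1*(9)*conj(1) + 3*(1)*conj(1) + 4*(0)*conj(exp(-2*I*pi/3)) + 4*(0)*conj(exp(2*I*pi/3))]
      = (1/12)[(9) + (3) + (0) + (0)] = 12/12 = 1
  <chi_4*chi_4, chi_4> = (1/12)[1*(9)*conj(3) + 3*(1)*conj(-1) + 4*(0)*conj(0) + 4*(0)*conj(0)]
      = (1/12)[(27) + (-3) + (0) + (0)] = 24/12 = 2
(Exp terms are combined using exp(i*s)*conj(exp(i*t)) = exp(i*(s-t)), and sums of them are collapsed using the identity that for every m > 1 the m distinct m-th roots of unity sum to 0, e.g. 1 + exp(2*I*pi/3) + exp(-2*I*pi/3) = 0.)
Hence the multiplicities are chi_1: 1, chi_2: 1, chi_3: 1, chi_4: 2. Dimension check: dim(chi_4)*dim(chi_4) = 3*3 = 9 and sum (mult * dim) = 1*1 + 1*1 + 1*1 + 2*3 = 9.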